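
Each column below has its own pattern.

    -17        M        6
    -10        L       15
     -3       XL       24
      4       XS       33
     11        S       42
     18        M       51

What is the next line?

First component: -17, -10, -3, 4, 11, 18 → 25 (+7 each step).
Size — repeats M → L → XL → XS → S: M, L, XL, XS, S, M → L.
For the third component, +9 each step: 6, 15, 24, 33, 42, 51 → 60.
Putting it together: 25  L  60.

25  L  60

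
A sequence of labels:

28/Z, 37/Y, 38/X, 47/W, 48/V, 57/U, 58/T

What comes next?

First component — alternating steps +9, +1, +9, +1, …: 28, 37, 38, 47, 48, 57, 58 → 67.
Letter goes Z, Y, X, W, V, U, T → S (letters move back 1 place in the alphabet).
So the next label is 67/S.

67/S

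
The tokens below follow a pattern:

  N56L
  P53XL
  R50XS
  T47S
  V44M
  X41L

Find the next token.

Letter goes N, P, R, T, V, X → Z (letters move forward 2 places in the alphabet).
Second component — −3 each step: 56, 53, 50, 47, 44, 41 → 38.
Size: repeats L → XL → XS → S → M, so L, XL, XS, S, M, L → XL.
Combining the parts gives Z38XL.

Z38XL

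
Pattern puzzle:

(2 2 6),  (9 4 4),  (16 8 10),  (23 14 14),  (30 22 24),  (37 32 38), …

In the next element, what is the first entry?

First entry: +7 each step; 2, 9, 16, 23, 30, 37 → 44.

44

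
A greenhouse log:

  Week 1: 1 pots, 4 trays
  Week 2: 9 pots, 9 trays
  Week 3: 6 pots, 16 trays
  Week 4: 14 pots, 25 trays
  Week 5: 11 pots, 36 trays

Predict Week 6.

Pots — alternating steps +8, −3, +8, −3, …: 1, 9, 6, 14, 11 → 19.
Trays: 4, 9, 16, 25, 36 → 49 (perfect squares: 2², 3², 4², …).
Putting it together: 19 pots, 49 trays.

19 pots, 49 trays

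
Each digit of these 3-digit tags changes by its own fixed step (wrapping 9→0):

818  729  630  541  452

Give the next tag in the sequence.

First digit — −1 each step, mod 10: 8, 7, 6, 5, 4 → 3.
For the second digit, +1 each step, mod 10: 1, 2, 3, 4, 5 → 6.
Third digit: 8, 9, 0, 1, 2 → 3 (+1 each step, mod 10).
So the next tag is 363.

363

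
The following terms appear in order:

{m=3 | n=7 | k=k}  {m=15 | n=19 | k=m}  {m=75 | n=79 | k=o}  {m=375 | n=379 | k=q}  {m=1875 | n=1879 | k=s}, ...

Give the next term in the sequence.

{m=9375 | n=9379 | k=u}

M: ×5 each step, so 3, 15, 75, 375, 1875 → 9375.
N: always 4 more than the m; 7, 19, 79, 379, 1879 → 9379.
K: letters move forward 2 places in the alphabet, so k, m, o, q, s → u.
So the next term is {m=9375 | n=9379 | k=u}.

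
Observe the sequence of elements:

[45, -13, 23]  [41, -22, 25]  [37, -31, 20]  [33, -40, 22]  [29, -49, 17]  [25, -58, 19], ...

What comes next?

[21, -67, 14]

First value: −4 each step, so 45, 41, 37, 33, 29, 25 → 21.
For the second value, −9 each step: -13, -22, -31, -40, -49, -58 → -67.
For the third value, alternating steps +2, −5, +2, −5, …: 23, 25, 20, 22, 17, 19 → 14.
So the next element is [21, -67, 14].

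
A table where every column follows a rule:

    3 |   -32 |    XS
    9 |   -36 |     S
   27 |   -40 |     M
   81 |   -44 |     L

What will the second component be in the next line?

Second component — −4 each step: -32, -36, -40, -44 → -48.

-48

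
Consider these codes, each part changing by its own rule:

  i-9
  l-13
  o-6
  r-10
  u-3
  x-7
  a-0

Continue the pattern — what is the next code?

d-4

Letter: letters move forward 3 places in the alphabet, wrapping Z→A; i, l, o, r, u, x, a → d.
For the second component, alternating steps +4, −7, +4, −7, …: 9, 13, 6, 10, 3, 7, 0 → 4.
So the next code is d-4.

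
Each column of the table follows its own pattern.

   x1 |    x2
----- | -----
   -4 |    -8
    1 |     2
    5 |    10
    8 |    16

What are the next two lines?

10  20; 11  22

For the column x1, differences are 5, 4, 3, … (decreasing by 1 each time): -4, 1, 5, 8 → 10 → 11.
Column x2: always 2 × the column x1, so -8, 2, 10, 16 → 20 → 22.
So the next two lines are 10  20 and 11  22.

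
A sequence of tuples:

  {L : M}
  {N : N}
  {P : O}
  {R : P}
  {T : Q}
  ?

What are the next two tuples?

First letter: L, N, P, R, T → V → X (letters move forward 2 places in the alphabet).
Second letter — letters move forward 1 place in the alphabet: M, N, O, P, Q → R → S.
Putting the parts together: {V : R} and then {X : S}.

{V : R}, {X : S}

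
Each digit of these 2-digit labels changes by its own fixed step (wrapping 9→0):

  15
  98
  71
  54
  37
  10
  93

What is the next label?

For the first digit, −2 each step, mod 10: 1, 9, 7, 5, 3, 1, 9 → 7.
For the second digit, +3 each step, mod 10: 5, 8, 1, 4, 7, 0, 3 → 6.
So the next label is 76.

76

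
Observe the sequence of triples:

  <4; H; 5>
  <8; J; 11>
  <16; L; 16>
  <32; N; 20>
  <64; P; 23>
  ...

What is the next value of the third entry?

Third entry: differences are 6, 5, 4, … (decreasing by 1 each time); 5, 11, 16, 20, 23 → 25.

25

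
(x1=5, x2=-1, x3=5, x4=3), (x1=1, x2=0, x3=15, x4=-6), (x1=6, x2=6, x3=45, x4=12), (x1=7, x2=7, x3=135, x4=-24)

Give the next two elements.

X1: each term is the sum of the two before it; 5, 1, 6, 7 → 13 → 20.
For the x2, alternating steps +1, +6, +1, +6, …: -1, 0, 6, 7 → 13 → 14.
X3: ×3 each step, so 5, 15, 45, 135 → 405 → 1215.
X4: ×(-2) each step, so 3, -6, 12, -24 → 48 → -96.
Putting the parts together: (x1=13, x2=13, x3=405, x4=48) and then (x1=20, x2=14, x3=1215, x4=-96).

(x1=13, x2=13, x3=405, x4=48), (x1=20, x2=14, x3=1215, x4=-96)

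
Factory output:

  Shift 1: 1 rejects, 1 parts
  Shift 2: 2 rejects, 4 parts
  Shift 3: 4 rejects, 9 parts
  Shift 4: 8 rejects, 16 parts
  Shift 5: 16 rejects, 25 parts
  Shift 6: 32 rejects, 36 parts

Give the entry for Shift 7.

Rejects — ×2 each step: 1, 2, 4, 8, 16, 32 → 64.
Parts: perfect squares: 1², 2², 3², …; 1, 4, 9, 16, 25, 36 → 49.
Putting it together: 64 rejects, 49 parts.

64 rejects, 49 parts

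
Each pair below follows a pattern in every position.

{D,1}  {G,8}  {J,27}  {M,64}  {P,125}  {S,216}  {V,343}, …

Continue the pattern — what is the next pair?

{Y,512}

Letter: letters move forward 3 places in the alphabet; D, G, J, M, P, S, V → Y.
Second component: perfect cubes: 1³, 2³, 3³, …, so 1, 8, 27, 64, 125, 216, 343 → 512.
So the next pair is {Y,512}.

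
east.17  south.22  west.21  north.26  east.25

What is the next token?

For the direction, repeats east → south → west → north: east, south, west, north, east → south.
Second component: alternating steps +5, −1, +5, −1, …; 17, 22, 21, 26, 25 → 30.
So the next token is south.30.

south.30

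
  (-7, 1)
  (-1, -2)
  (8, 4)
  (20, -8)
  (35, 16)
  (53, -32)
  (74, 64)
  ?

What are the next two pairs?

(98, -128), (125, 256)

First value: differences are 6, 9, 12, … (increasing by 3 each time), so -7, -1, 8, 20, 35, 53, 74 → 98 → 125.
Second value: ×(-2) each step, so 1, -2, 4, -8, 16, -32, 64 → -128 → 256.
Putting the parts together: (98, -128) and then (125, 256).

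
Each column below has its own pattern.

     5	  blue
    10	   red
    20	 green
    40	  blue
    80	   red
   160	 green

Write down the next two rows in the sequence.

320  blue; 640  red

First component: 5, 10, 20, 40, 80, 160 → 320 → 640 (×2 each step).
Colour goes blue, red, green, blue, red, green → blue → red (repeats blue → red → green).
Putting the parts together: 320  blue and then 640  red.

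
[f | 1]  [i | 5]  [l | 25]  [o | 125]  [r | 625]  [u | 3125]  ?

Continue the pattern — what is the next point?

[x | 15625]

Letter: f, i, l, o, r, u → x (letters move forward 3 places in the alphabet).
For the second value, ×5 each step: 1, 5, 25, 125, 625, 3125 → 15625.
Putting it together: [x | 15625].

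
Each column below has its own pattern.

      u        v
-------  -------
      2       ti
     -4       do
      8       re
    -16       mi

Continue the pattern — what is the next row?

For the column u, ×(-2) each step: 2, -4, 8, -16 → 32.
Column v goes ti, do, re, mi → fa (runs through the solfège scale do→ti).
Putting it together: 32  fa.

32  fa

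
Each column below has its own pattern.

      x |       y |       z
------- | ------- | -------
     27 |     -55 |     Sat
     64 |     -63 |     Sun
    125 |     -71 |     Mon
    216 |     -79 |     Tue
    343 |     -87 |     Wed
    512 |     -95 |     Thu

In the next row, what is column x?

Column x: perfect cubes: 3³, 4³, 5³, …, so 27, 64, 125, 216, 343, 512 → 729.

729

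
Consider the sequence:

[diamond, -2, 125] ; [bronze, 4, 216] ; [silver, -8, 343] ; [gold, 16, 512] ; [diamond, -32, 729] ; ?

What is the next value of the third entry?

1000

Rank: repeats diamond → bronze → silver → gold, so diamond, bronze, silver, gold, diamond → bronze.
For the second entry, ×(-2) each step: -2, 4, -8, 16, -32 → 64.
For the third entry, perfect cubes: 5³, 6³, 7³, …: 125, 216, 343, 512, 729 → 1000.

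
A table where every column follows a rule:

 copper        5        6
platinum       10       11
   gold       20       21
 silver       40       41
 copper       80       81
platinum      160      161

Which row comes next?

Metal: repeats copper → platinum → gold → silver; copper, platinum, gold, silver, copper, platinum → gold.
Second component: ×2 each step; 5, 10, 20, 40, 80, 160 → 320.
Third component: always 1 more than the second component, so 6, 11, 21, 41, 81, 161 → 321.
Combining the parts gives gold  320  321.

gold  320  321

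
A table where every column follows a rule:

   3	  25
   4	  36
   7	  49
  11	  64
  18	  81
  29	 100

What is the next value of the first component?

47

First component goes 3, 4, 7, 11, 18, 29 → 47 (each term is the sum of the two before it).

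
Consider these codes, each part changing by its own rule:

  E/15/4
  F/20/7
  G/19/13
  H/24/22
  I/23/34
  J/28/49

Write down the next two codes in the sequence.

For the letter, letters move forward 1 place in the alphabet: E, F, G, H, I, J → K → L.
Second component: alternating steps +5, −1, +5, −1, …, so 15, 20, 19, 24, 23, 28 → 27 → 32.
Third component — differences are 3, 6, 9, … (increasing by 3 each time): 4, 7, 13, 22, 34, 49 → 67 → 88.
So the next two codes are K/27/67 and L/32/88.

K/27/67, L/32/88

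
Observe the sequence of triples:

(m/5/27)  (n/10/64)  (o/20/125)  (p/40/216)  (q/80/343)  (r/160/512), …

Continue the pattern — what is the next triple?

(s/320/729)

Letter: m, n, o, p, q, r → s (letters move forward 1 place in the alphabet).
Second value: ×2 each step, so 5, 10, 20, 40, 80, 160 → 320.
For the third value, perfect cubes: 3³, 4³, 5³, …: 27, 64, 125, 216, 343, 512 → 729.
Putting it together: (s/320/729).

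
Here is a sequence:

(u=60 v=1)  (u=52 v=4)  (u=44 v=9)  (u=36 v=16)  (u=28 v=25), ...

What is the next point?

U: −8 each step; 60, 52, 44, 36, 28 → 20.
V — perfect squares: 1², 2², 3², …: 1, 4, 9, 16, 25 → 36.
Putting it together: (u=20 v=36).

(u=20 v=36)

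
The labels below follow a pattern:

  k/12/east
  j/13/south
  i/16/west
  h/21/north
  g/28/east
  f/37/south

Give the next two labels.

Letter — letters move back 1 place in the alphabet: k, j, i, h, g, f → e → d.
Second component: differences are 1, 3, 5, … (increasing by 2 each time), so 12, 13, 16, 21, 28, 37 → 48 → 61.
Direction: repeats east → south → west → north, so east, south, west, north, east, south → west → north.
Putting the parts together: e/48/west and then d/61/north.

e/48/west, d/61/north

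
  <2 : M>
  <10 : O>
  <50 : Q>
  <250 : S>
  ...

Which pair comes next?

First component — ×5 each step: 2, 10, 50, 250 → 1250.
Letter goes M, O, Q, S → U (letters move forward 2 places in the alphabet).
So the next pair is <1250 : U>.

<1250 : U>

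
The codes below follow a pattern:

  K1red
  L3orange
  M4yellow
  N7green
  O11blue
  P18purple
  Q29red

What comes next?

R47orange

Letter — letters move forward 1 place in the alphabet: K, L, M, N, O, P, Q → R.
Second component — each term is the sum of the two before it: 1, 3, 4, 7, 11, 18, 29 → 47.
Colour goes red, orange, yellow, green, blue, purple, red → orange (repeats red → orange → yellow → green → blue → purple).
So the next code is R47orange.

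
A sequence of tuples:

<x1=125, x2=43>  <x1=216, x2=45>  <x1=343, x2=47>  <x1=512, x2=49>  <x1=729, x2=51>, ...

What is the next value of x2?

X2: +2 each step; 43, 45, 47, 49, 51 → 53.

53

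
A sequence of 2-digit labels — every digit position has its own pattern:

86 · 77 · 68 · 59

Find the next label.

40

First digit: −1 each step, mod 10; 8, 7, 6, 5 → 4.
Second digit goes 6, 7, 8, 9 → 0 (+1 each step, mod 10).
Putting it together: 40.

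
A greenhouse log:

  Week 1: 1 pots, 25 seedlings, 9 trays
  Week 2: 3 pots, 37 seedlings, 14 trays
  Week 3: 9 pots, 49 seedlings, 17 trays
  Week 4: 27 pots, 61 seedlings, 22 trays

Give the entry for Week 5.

81 pots, 73 seedlings, 25 trays

Pots — ×3 each step: 1, 3, 9, 27 → 81.
Seedlings: +12 each step; 25, 37, 49, 61 → 73.
Trays goes 9, 14, 17, 22 → 25 (alternating steps +5, +3, +5, +3, …).
Combining the parts gives 81 pots, 73 seedlings, 25 trays.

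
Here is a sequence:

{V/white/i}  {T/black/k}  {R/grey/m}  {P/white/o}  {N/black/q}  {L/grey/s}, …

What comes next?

First letter: letters move back 2 places in the alphabet; V, T, R, P, N, L → J.
Shade: repeats white → black → grey, so white, black, grey, white, black, grey → white.
Second letter: letters move forward 2 places in the alphabet; i, k, m, o, q, s → u.
So the next term is {J/white/u}.

{J/white/u}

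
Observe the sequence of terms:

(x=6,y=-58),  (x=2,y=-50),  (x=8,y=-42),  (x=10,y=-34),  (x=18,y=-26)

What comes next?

(x=28,y=-18)

For the x, each term is the sum of the two before it: 6, 2, 8, 10, 18 → 28.
Y — +8 each step: -58, -50, -42, -34, -26 → -18.
Combining the parts gives (x=28,y=-18).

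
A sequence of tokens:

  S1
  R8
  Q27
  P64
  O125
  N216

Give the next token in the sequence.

M343

Letter: letters move back 1 place in the alphabet, so S, R, Q, P, O, N → M.
Second component: 1, 8, 27, 64, 125, 216 → 343 (perfect cubes: 1³, 2³, 3³, …).
So the next token is M343.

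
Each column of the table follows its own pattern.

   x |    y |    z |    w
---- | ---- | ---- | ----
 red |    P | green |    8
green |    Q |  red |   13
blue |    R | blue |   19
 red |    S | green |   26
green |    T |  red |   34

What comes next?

Column x — repeats red → green → blue: red, green, blue, red, green → blue.
Column y — letters move forward 1 place in the alphabet: P, Q, R, S, T → U.
Column z: repeats green → red → blue, so green, red, blue, green, red → blue.
For the column w, differences are 5, 6, 7, … (increasing by 1 each time): 8, 13, 19, 26, 34 → 43.
Combining the parts gives blue  U  blue  43.

blue  U  blue  43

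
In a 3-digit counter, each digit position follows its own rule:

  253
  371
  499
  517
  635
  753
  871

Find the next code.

999

First digit: +1 each step, mod 10, so 2, 3, 4, 5, 6, 7, 8 → 9.
Second digit: 5, 7, 9, 1, 3, 5, 7 → 9 (+2 each step, mod 10).
Third digit: −2 each step, mod 10, so 3, 1, 9, 7, 5, 3, 1 → 9.
Putting it together: 999.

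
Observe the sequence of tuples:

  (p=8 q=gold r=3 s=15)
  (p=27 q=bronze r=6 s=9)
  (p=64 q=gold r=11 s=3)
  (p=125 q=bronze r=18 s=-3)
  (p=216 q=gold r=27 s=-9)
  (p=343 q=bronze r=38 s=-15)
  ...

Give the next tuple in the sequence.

P: perfect cubes: 2³, 3³, 4³, …; 8, 27, 64, 125, 216, 343 → 512.
Q goes gold, bronze, gold, bronze, gold, bronze → gold (alternates gold ↔ bronze).
R — differences are 3, 5, 7, … (increasing by 2 each time): 3, 6, 11, 18, 27, 38 → 51.
S: −6 each step, so 15, 9, 3, -3, -9, -15 → -21.
Putting it together: (p=512 q=gold r=51 s=-21).

(p=512 q=gold r=51 s=-21)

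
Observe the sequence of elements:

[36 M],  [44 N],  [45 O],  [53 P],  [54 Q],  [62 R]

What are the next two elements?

[63 S], [71 T]

First value goes 36, 44, 45, 53, 54, 62 → 63 → 71 (alternating steps +8, +1, +8, +1, …).
For the letter, letters move forward 1 place in the alphabet: M, N, O, P, Q, R → S → T.
So the next two elements are [63 S] and [71 T].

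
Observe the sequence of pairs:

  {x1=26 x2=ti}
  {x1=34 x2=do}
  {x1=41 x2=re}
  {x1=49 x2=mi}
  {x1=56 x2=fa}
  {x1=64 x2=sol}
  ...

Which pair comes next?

{x1=71 x2=la}

X1: alternating steps +8, +7, +8, +7, …; 26, 34, 41, 49, 56, 64 → 71.
X2: ti, do, re, mi, fa, sol → la (runs through the solfège scale do→ti).
So the next pair is {x1=71 x2=la}.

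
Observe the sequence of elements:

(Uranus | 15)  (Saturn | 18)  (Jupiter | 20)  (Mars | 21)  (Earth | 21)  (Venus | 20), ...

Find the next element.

(Mercury | 18)

Planet: runs backward through the planets Mercury→Neptune, so Uranus, Saturn, Jupiter, Mars, Earth, Venus → Mercury.
Second slot: differences are 3, 2, 1, … (decreasing by 1 each time), so 15, 18, 20, 21, 21, 20 → 18.
Combining the parts gives (Mercury | 18).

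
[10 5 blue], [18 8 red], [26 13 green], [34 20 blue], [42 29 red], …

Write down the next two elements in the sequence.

First value: +8 each step; 10, 18, 26, 34, 42 → 50 → 58.
Second value goes 5, 8, 13, 20, 29 → 40 → 53 (differences are 3, 5, 7, … (increasing by 2 each time)).
Colour — repeats blue → red → green: blue, red, green, blue, red → green → blue.
So the next two elements are [50 40 green] and [58 53 blue].

[50 40 green], [58 53 blue]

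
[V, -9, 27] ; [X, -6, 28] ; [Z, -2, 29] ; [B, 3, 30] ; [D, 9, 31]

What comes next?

Letter — letters move forward 2 places in the alphabet, wrapping Z→A: V, X, Z, B, D → F.
Second component: differences are 3, 4, 5, … (increasing by 1 each time); -9, -6, -2, 3, 9 → 16.
Third component: +1 each step; 27, 28, 29, 30, 31 → 32.
Putting it together: [F, 16, 32].

[F, 16, 32]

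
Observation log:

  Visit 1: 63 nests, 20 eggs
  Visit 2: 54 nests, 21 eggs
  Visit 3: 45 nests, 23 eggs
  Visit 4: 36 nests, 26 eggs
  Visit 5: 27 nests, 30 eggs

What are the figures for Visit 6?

18 nests, 35 eggs

Nests: −9 each step; 63, 54, 45, 36, 27 → 18.
For the eggs, differences are 1, 2, 3, … (increasing by 1 each time): 20, 21, 23, 26, 30 → 35.
Putting it together: 18 nests, 35 eggs.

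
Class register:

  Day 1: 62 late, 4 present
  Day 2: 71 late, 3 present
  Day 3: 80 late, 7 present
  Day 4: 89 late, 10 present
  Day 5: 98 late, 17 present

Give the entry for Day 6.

For the late, +9 each step: 62, 71, 80, 89, 98 → 107.
Present: each term is the sum of the two before it, so 4, 3, 7, 10, 17 → 27.
So the next row is 107 late, 27 present.

107 late, 27 present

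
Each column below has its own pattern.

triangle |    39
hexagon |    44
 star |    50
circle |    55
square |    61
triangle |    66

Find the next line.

hexagon  72

Shape: triangle, hexagon, star, circle, square, triangle → hexagon (repeats triangle → hexagon → star → circle → square).
Second component — alternating steps +5, +6, +5, +6, …: 39, 44, 50, 55, 61, 66 → 72.
So the next line is hexagon  72.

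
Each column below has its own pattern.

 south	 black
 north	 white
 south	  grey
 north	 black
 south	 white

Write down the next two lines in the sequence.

Direction: alternates south ↔ north; south, north, south, north, south → north → south.
Shade: black, white, grey, black, white → grey → black (repeats black → white → grey).
So the next two lines are north  grey and south  black.

north  grey; south  black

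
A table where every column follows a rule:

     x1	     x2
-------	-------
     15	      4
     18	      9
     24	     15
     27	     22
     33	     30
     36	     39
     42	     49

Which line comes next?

Column x1 goes 15, 18, 24, 27, 33, 36, 42 → 45 (alternating steps +3, +6, +3, +6, …).
Column x2: differences are 5, 6, 7, … (increasing by 1 each time); 4, 9, 15, 22, 30, 39, 49 → 60.
Combining the parts gives 45  60.

45  60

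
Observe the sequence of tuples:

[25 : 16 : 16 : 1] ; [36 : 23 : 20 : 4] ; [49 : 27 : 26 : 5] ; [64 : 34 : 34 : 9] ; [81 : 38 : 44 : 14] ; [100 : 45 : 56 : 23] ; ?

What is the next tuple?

First slot — perfect squares: 5², 6², 7², …: 25, 36, 49, 64, 81, 100 → 121.
Second slot: alternating steps +7, +4, +7, +4, …; 16, 23, 27, 34, 38, 45 → 49.
Third slot goes 16, 20, 26, 34, 44, 56 → 70 (differences are 4, 6, 8, … (increasing by 2 each time)).
Fourth slot: 1, 4, 5, 9, 14, 23 → 37 (each term is the sum of the two before it).
Putting it together: [121 : 49 : 70 : 37].

[121 : 49 : 70 : 37]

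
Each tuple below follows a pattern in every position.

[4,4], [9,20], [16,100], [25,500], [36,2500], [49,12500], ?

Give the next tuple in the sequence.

[64,62500]

For the first coordinate, perfect squares: 2², 3², 4², …: 4, 9, 16, 25, 36, 49 → 64.
For the second coordinate, ×5 each step: 4, 20, 100, 500, 2500, 12500 → 62500.
Putting it together: [64,62500].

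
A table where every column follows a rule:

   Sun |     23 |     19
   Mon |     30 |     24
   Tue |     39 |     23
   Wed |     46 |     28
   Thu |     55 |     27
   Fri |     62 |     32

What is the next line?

For the day, runs through the weekdays Mon→Sun: Sun, Mon, Tue, Wed, Thu, Fri → Sat.
For the second component, alternating steps +7, +9, +7, +9, …: 23, 30, 39, 46, 55, 62 → 71.
Third component goes 19, 24, 23, 28, 27, 32 → 31 (alternating steps +5, −1, +5, −1, …).
Putting it together: Sat  71  31.

Sat  71  31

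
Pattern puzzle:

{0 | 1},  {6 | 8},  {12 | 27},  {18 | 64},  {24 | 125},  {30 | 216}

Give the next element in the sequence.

First part: 0, 6, 12, 18, 24, 30 → 36 (+6 each step).
Second part goes 1, 8, 27, 64, 125, 216 → 343 (perfect cubes: 1³, 2³, 3³, …).
Combining the parts gives {36 | 343}.

{36 | 343}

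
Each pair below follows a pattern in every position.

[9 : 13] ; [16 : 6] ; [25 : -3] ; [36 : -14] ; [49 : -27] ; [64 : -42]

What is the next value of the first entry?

81

First entry goes 9, 16, 25, 36, 49, 64 → 81 (perfect squares: 3², 4², 5², …).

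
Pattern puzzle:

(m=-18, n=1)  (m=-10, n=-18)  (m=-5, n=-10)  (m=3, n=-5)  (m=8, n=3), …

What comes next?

M: -18, -10, -5, 3, 8 → 16 (alternating steps +8, +5, +8, +5, …).
N: 1, -18, -10, -5, 3 → 8 (always the previous value of the m).
So the next tuple is (m=16, n=8).

(m=16, n=8)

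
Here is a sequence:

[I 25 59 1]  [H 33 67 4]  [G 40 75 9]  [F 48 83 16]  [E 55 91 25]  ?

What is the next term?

Letter: letters move back 1 place in the alphabet; I, H, G, F, E → D.
Second part: alternating steps +8, +7, +8, +7, …; 25, 33, 40, 48, 55 → 63.
Third part — +8 each step: 59, 67, 75, 83, 91 → 99.
Fourth part: perfect squares: 1², 2², 3², …; 1, 4, 9, 16, 25 → 36.
Combining the parts gives [D 63 99 36].

[D 63 99 36]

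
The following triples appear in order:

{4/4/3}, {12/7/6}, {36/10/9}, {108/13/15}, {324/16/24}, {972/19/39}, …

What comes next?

First entry: 4, 12, 36, 108, 324, 972 → 2916 (×3 each step).
Second entry: 4, 7, 10, 13, 16, 19 → 22 (+3 each step).
Third entry: each term is the sum of the two before it, so 3, 6, 9, 15, 24, 39 → 63.
So the next triple is {2916/22/63}.

{2916/22/63}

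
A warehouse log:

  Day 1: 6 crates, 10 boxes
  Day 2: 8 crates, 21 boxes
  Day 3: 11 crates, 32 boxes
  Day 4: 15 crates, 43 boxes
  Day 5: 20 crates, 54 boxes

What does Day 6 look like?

26 crates, 65 boxes

Crates: differences are 2, 3, 4, … (increasing by 1 each time), so 6, 8, 11, 15, 20 → 26.
Boxes: 10, 21, 32, 43, 54 → 65 (+11 each step).
So the next row is 26 crates, 65 boxes.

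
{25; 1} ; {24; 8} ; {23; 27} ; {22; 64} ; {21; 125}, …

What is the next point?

First component — −1 each step: 25, 24, 23, 22, 21 → 20.
Second component goes 1, 8, 27, 64, 125 → 216 (perfect cubes: 1³, 2³, 3³, …).
Combining the parts gives {20; 216}.

{20; 216}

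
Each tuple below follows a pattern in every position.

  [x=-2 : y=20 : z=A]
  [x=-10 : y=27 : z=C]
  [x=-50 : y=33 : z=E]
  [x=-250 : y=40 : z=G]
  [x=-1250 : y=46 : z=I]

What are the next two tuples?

X goes -2, -10, -50, -250, -1250 → -6250 → -31250 (×5 each step).
For the y, alternating steps +7, +6, +7, +6, …: 20, 27, 33, 40, 46 → 53 → 59.
Z: A, C, E, G, I → K → M (letters move forward 2 places in the alphabet).
Putting the parts together: [x=-6250 : y=53 : z=K] and then [x=-31250 : y=59 : z=M].

[x=-6250 : y=53 : z=K], [x=-31250 : y=59 : z=M]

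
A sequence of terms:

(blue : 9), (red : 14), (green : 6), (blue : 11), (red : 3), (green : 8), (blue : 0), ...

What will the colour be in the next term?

red

Colour: repeats blue → red → green, so blue, red, green, blue, red, green, blue → red.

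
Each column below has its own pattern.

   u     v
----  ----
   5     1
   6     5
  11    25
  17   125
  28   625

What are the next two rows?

Column u: 5, 6, 11, 17, 28 → 45 → 73 (each term is the sum of the two before it).
Column v: 1, 5, 25, 125, 625 → 3125 → 15625 (×5 each step).
So the next two rows are 45  3125 and 73  15625.

45  3125; 73  15625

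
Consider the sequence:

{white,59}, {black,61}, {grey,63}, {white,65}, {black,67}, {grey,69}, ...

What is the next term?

{white,71}

For the shade, repeats white → black → grey: white, black, grey, white, black, grey → white.
Second entry: +2 each step, so 59, 61, 63, 65, 67, 69 → 71.
Combining the parts gives {white,71}.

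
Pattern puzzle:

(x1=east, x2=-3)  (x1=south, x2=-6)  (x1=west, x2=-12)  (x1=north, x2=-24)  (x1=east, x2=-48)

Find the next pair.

(x1=south, x2=-96)

X1: east, south, west, north, east → south (repeats east → south → west → north).
X2: ×2 each step, so -3, -6, -12, -24, -48 → -96.
Putting it together: (x1=south, x2=-96).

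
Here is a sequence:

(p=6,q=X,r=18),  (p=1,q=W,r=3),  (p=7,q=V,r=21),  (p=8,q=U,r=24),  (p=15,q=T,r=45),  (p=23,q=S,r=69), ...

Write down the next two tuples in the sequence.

(p=38,q=R,r=114), (p=61,q=Q,r=183)

P goes 6, 1, 7, 8, 15, 23 → 38 → 61 (each term is the sum of the two before it).
Q goes X, W, V, U, T, S → R → Q (letters move back 1 place in the alphabet).
R: always 3 × the p, so 18, 3, 21, 24, 45, 69 → 114 → 183.
Putting the parts together: (p=38,q=R,r=114) and then (p=61,q=Q,r=183).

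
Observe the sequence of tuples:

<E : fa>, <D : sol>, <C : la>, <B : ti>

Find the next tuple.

<A : do>

Letter: E, D, C, B → A (letters move back 1 place in the alphabet).
For the note, runs through the solfège scale do→ti: fa, sol, la, ti → do.
Combining the parts gives <A : do>.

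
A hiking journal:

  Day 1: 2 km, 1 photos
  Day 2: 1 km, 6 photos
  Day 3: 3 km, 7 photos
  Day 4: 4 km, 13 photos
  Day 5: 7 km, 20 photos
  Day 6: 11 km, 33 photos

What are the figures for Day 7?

Km: each term is the sum of the two before it, so 2, 1, 3, 4, 7, 11 → 18.
Photos: each term is the sum of the two before it, so 1, 6, 7, 13, 20, 33 → 53.
Putting it together: 18 km, 53 photos.

18 km, 53 photos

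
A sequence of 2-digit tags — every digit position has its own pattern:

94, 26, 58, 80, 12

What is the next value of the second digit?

4

For the second digit, +2 each step, mod 10: 4, 6, 8, 0, 2 → 4.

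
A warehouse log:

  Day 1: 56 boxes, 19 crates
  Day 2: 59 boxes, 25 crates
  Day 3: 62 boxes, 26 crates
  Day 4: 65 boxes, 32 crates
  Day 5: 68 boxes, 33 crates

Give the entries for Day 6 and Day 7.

71 boxes, 39 crates; 74 boxes, 40 crates

Boxes: +3 each step, so 56, 59, 62, 65, 68 → 71 → 74.
Crates: alternating steps +6, +1, +6, +1, …, so 19, 25, 26, 32, 33 → 39 → 40.
So the next two records are 71 boxes, 39 crates and 74 boxes, 40 crates.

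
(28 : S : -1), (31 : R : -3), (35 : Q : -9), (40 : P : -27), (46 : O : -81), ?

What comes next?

First part: 28, 31, 35, 40, 46 → 53 (differences are 3, 4, 5, … (increasing by 1 each time)).
For the letter, letters move back 1 place in the alphabet: S, R, Q, P, O → N.
Third part: -1, -3, -9, -27, -81 → -243 (×3 each step).
Combining the parts gives (53 : N : -243).

(53 : N : -243)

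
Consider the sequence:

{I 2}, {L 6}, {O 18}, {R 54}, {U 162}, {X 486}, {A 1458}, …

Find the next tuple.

{D 4374}

Letter — letters move forward 3 places in the alphabet, wrapping Z→A: I, L, O, R, U, X, A → D.
Second part — ×3 each step: 2, 6, 18, 54, 162, 486, 1458 → 4374.
So the next tuple is {D 4374}.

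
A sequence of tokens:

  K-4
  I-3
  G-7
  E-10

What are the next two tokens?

C-17, A-27

For the letter, letters move back 2 places in the alphabet: K, I, G, E → C → A.
For the second component, each term is the sum of the two before it: 4, 3, 7, 10 → 17 → 27.
So the next two tokens are C-17 and A-27.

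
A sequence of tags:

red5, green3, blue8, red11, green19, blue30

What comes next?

Colour: repeats red → green → blue, so red, green, blue, red, green, blue → red.
Second component: 5, 3, 8, 11, 19, 30 → 49 (each term is the sum of the two before it).
Combining the parts gives red49.

red49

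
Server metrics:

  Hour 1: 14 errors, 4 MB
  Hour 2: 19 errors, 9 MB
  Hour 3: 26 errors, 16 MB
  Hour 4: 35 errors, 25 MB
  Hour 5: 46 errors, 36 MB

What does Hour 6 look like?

Errors — differences are 5, 7, 9, … (increasing by 2 each time): 14, 19, 26, 35, 46 → 59.
MB: 4, 9, 16, 25, 36 → 49 (perfect squares: 2², 3², 4², …).
So the next record is 59 errors, 49 MB.

59 errors, 49 MB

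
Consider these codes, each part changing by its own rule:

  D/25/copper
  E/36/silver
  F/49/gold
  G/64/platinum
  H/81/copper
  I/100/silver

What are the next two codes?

Letter goes D, E, F, G, H, I → J → K (letters move forward 1 place in the alphabet).
Second component: perfect squares: 5², 6², 7², …; 25, 36, 49, 64, 81, 100 → 121 → 144.
Metal: repeats copper → silver → gold → platinum; copper, silver, gold, platinum, copper, silver → gold → platinum.
So the next two codes are J/121/gold and K/144/platinum.

J/121/gold, K/144/platinum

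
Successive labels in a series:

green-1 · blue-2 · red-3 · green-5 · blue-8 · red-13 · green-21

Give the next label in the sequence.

blue-34

For the colour, repeats green → blue → red: green, blue, red, green, blue, red, green → blue.
Second component — each term is the sum of the two before it: 1, 2, 3, 5, 8, 13, 21 → 34.
Putting it together: blue-34.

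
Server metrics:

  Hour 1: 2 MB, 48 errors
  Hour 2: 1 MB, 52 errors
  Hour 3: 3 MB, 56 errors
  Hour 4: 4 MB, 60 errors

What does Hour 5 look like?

MB goes 2, 1, 3, 4 → 7 (each term is the sum of the two before it).
Errors — +4 each step: 48, 52, 56, 60 → 64.
So the next row is 7 MB, 64 errors.

7 MB, 64 errors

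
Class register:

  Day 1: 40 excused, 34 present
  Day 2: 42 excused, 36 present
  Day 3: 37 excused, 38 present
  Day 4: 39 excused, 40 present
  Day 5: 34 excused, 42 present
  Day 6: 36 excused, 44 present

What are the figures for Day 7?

31 excused, 46 present

Excused: alternating steps +2, −5, +2, −5, …; 40, 42, 37, 39, 34, 36 → 31.
Present: 34, 36, 38, 40, 42, 44 → 46 (+2 each step).
So the next row is 31 excused, 46 present.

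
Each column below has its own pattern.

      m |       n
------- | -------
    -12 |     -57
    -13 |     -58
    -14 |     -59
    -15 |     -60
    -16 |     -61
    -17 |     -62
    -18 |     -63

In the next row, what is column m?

-19

Column m: −1 each step, so -12, -13, -14, -15, -16, -17, -18 → -19.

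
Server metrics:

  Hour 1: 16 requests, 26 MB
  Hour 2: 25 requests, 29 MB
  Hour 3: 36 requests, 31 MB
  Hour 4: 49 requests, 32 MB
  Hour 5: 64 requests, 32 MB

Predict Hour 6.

81 requests, 31 MB

Requests: perfect squares: 4², 5², 6², …, so 16, 25, 36, 49, 64 → 81.
MB — differences are 3, 2, 1, … (decreasing by 1 each time): 26, 29, 31, 32, 32 → 31.
Putting it together: 81 requests, 31 MB.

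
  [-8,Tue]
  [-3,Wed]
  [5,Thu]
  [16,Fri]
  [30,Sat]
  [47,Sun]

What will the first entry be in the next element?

67

First entry goes -8, -3, 5, 16, 30, 47 → 67 (differences are 5, 8, 11, … (increasing by 3 each time)).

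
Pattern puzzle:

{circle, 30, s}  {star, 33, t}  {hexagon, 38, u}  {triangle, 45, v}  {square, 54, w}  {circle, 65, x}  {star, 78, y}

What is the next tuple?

{hexagon, 93, z}

Shape: repeats circle → star → hexagon → triangle → square; circle, star, hexagon, triangle, square, circle, star → hexagon.
Second slot — differences are 3, 5, 7, … (increasing by 2 each time): 30, 33, 38, 45, 54, 65, 78 → 93.
Letter: letters move forward 1 place in the alphabet; s, t, u, v, w, x, y → z.
So the next tuple is {hexagon, 93, z}.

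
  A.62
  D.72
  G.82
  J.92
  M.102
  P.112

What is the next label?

S.122

Letter — letters move forward 3 places in the alphabet: A, D, G, J, M, P → S.
Second component: +10 each step; 62, 72, 82, 92, 102, 112 → 122.
Combining the parts gives S.122.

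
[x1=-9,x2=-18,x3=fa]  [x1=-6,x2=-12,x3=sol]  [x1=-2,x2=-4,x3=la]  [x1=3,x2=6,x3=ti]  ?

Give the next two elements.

[x1=9,x2=18,x3=do], [x1=16,x2=32,x3=re]

X1 — differences are 3, 4, 5, … (increasing by 1 each time): -9, -6, -2, 3 → 9 → 16.
X2: -18, -12, -4, 6 → 18 → 32 (always 2 × the x1).
X3 goes fa, sol, la, ti → do → re (runs through the solfège scale do→ti).
Putting the parts together: [x1=9,x2=18,x3=do] and then [x1=16,x2=32,x3=re].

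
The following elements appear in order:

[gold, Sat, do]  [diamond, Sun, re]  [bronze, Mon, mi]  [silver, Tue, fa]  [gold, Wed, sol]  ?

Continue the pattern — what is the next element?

Rank: repeats gold → diamond → bronze → silver; gold, diamond, bronze, silver, gold → diamond.
Day goes Sat, Sun, Mon, Tue, Wed → Thu (runs through the weekdays Mon→Sun).
Note: do, re, mi, fa, sol → la (runs through the solfège scale do→ti).
So the next element is [diamond, Thu, la].

[diamond, Thu, la]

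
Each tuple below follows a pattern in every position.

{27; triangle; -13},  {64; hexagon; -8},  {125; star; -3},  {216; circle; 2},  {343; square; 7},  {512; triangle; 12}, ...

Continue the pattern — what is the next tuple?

{729; hexagon; 17}

First component: 27, 64, 125, 216, 343, 512 → 729 (perfect cubes: 3³, 4³, 5³, …).
Shape: repeats triangle → hexagon → star → circle → square, so triangle, hexagon, star, circle, square, triangle → hexagon.
Third component: -13, -8, -3, 2, 7, 12 → 17 (+5 each step).
Putting it together: {729; hexagon; 17}.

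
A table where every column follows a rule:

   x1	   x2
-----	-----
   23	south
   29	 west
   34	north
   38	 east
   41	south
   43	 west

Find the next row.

44  north

Column x1: differences are 6, 5, 4, … (decreasing by 1 each time); 23, 29, 34, 38, 41, 43 → 44.
Column x2: repeats south → west → north → east; south, west, north, east, south, west → north.
So the next row is 44  north.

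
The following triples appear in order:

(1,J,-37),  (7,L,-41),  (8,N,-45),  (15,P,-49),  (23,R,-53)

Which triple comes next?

(38,T,-57)

First part — each term is the sum of the two before it: 1, 7, 8, 15, 23 → 38.
For the letter, letters move forward 2 places in the alphabet: J, L, N, P, R → T.
Third part goes -37, -41, -45, -49, -53 → -57 (−4 each step).
Combining the parts gives (38,T,-57).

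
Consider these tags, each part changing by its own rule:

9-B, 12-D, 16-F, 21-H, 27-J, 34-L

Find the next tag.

42-N

First component: differences are 3, 4, 5, … (increasing by 1 each time); 9, 12, 16, 21, 27, 34 → 42.
Letter: letters move forward 2 places in the alphabet, so B, D, F, H, J, L → N.
Putting it together: 42-N.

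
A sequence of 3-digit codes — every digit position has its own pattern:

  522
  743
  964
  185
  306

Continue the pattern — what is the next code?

First digit: +2 each step, mod 10, so 5, 7, 9, 1, 3 → 5.
For the second digit, +2 each step, mod 10: 2, 4, 6, 8, 0 → 2.
Third digit goes 2, 3, 4, 5, 6 → 7 (+1 each step, mod 10).
Combining the parts gives 527.

527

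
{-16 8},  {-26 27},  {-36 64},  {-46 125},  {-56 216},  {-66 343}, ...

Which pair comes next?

{-76 512}

First part: −10 each step; -16, -26, -36, -46, -56, -66 → -76.
Second part: 8, 27, 64, 125, 216, 343 → 512 (perfect cubes: 2³, 3³, 4³, …).
Putting it together: {-76 512}.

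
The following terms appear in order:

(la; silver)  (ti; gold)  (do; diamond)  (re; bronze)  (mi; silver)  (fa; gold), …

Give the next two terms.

(sol; diamond), (la; bronze)

Note — runs through the solfège scale do→ti: la, ti, do, re, mi, fa → sol → la.
Rank: silver, gold, diamond, bronze, silver, gold → diamond → bronze (repeats silver → gold → diamond → bronze).
Putting the parts together: (sol; diamond) and then (la; bronze).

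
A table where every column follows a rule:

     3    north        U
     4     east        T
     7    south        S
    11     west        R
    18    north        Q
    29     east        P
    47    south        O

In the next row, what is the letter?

For the first component, each term is the sum of the two before it: 3, 4, 7, 11, 18, 29, 47 → 76.
Direction: repeats north → east → south → west; north, east, south, west, north, east, south → west.
For the letter, letters move back 1 place in the alphabet: U, T, S, R, Q, P, O → N.

N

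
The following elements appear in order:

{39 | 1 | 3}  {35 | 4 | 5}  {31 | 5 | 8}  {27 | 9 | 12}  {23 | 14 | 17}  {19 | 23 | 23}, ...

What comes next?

{15 | 37 | 30}

First slot: 39, 35, 31, 27, 23, 19 → 15 (−4 each step).
Second slot goes 1, 4, 5, 9, 14, 23 → 37 (each term is the sum of the two before it).
Third slot: differences are 2, 3, 4, … (increasing by 1 each time); 3, 5, 8, 12, 17, 23 → 30.
Combining the parts gives {15 | 37 | 30}.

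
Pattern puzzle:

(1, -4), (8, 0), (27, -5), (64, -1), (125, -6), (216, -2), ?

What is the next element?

(343, -7)

For the first slot, perfect cubes: 1³, 2³, 3³, …: 1, 8, 27, 64, 125, 216 → 343.
For the second slot, alternating steps +4, −5, +4, −5, …: -4, 0, -5, -1, -6, -2 → -7.
Putting it together: (343, -7).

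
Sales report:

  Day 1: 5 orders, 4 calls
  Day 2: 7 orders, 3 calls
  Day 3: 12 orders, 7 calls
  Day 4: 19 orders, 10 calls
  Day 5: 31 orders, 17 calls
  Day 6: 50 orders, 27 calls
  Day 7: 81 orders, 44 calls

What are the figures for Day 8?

131 orders, 71 calls

Orders: each term is the sum of the two before it; 5, 7, 12, 19, 31, 50, 81 → 131.
Calls — each term is the sum of the two before it: 4, 3, 7, 10, 17, 27, 44 → 71.
Putting it together: 131 orders, 71 calls.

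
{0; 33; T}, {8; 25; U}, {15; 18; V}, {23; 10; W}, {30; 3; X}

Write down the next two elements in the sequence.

{38; -5; Y}, {45; -12; Z}

First coordinate: 0, 8, 15, 23, 30 → 38 → 45 (alternating steps +8, +7, +8, +7, …).
Second coordinate: together with the first coordinate always sums to 33, so 33, 25, 18, 10, 3 → -5 → -12.
Letter: letters move forward 1 place in the alphabet, so T, U, V, W, X → Y → Z.
Putting the parts together: {38; -5; Y} and then {45; -12; Z}.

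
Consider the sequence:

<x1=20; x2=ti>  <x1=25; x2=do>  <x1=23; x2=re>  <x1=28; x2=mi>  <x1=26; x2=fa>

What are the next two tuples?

<x1=31; x2=sol>, <x1=29; x2=la>

X1: alternating steps +5, −2, +5, −2, …; 20, 25, 23, 28, 26 → 31 → 29.
X2: runs through the solfège scale do→ti; ti, do, re, mi, fa → sol → la.
So the next two tuples are <x1=31; x2=sol> and <x1=29; x2=la>.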